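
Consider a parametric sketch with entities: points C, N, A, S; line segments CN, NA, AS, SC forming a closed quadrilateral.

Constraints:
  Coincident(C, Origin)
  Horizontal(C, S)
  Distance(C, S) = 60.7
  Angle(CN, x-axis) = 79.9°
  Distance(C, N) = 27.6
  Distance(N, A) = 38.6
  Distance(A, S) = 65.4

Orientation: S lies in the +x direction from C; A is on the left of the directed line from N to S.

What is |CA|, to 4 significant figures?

64.19

C is at the origin; C and S share the same y with |CS| = 60.7 and S in +x, so S = (60.7, 0). CN runs at 79.9° with |CN| = 27.6, so N = (4.840, 27.17). A is determined by |NA| = 38.6 and |AS| = 65.4 together: it lies at the intersection of circle(N, 38.6) and circle(S, 65.4). With |NS| = 62.12, the foot of the radical line on NS is 8.624 from N and the perpendicular offset is √(38.6² − 8.624²) = 37.62. Taking the left-of-NS solution: A = (29.05, 57.23).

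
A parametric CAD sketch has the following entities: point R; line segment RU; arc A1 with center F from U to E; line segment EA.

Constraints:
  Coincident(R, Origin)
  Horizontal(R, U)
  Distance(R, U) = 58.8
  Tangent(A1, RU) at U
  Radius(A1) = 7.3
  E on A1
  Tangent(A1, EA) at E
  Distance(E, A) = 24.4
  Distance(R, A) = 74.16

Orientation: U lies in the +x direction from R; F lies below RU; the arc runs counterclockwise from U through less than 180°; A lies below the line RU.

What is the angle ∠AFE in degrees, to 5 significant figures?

73.344°

R is at the origin; RU is horizontal with |RU| = 58.8 and U on the +x side, so U = (58.800, 0.0000). Since A1 is tangent to RU there, FU ⟂ RU, so F = U + (0, -7.3) = (58.800, -7.3000). Since FE ⟂ EA (tangency), |FA| = √(7.3² + 24.4²) = 25.469 regardless of where E sits on A1. So A lies on both circle(R, 74.16) and circle(F, 25.469); the below-RU intersection is A = (67.213, -31.339). E is the foot of the tangent from A: E = (52.890, -11.585).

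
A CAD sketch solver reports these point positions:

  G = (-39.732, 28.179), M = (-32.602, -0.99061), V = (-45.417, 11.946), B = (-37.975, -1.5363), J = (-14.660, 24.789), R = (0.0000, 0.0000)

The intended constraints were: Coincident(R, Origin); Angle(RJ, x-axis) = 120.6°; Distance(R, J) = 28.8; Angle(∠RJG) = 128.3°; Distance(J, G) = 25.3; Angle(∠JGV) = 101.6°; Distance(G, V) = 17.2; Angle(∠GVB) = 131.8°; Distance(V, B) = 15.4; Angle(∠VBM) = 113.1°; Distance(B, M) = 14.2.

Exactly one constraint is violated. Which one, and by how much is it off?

Distance(B, M) = 14.2 — off by 8.80.

R = (0.00, 0.00) ✓; RJ at 120.6° ✓; |RJ| = 28.80 ✓; ∠RJG = 128.3° ✓; |JG| = 25.30 ✓; ∠JGV = 101.6° ✓; |GV| = 17.20 ✓; ∠GVB = 131.8° ✓; |VB| = 15.40 ✓; ∠VBM = 113.1° ✓; |BM| = 5.401 ✗.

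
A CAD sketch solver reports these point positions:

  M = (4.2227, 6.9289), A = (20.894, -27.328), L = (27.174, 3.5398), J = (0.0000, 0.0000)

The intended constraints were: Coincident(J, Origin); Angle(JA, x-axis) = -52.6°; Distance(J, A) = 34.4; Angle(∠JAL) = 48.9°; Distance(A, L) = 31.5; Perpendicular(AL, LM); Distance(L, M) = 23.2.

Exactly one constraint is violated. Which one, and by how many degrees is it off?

Perpendicular(AL, LM) — off by 3.10°.

J = (0.00, 0.00) ✓; JA at -52.60° ✓; |JA| = 34.40 ✓; ∠JAL = 48.90° ✓; |AL| = 31.50 ✓; ∠(AL, LM) = 93.10° ✗; |LM| = 23.20 ✓.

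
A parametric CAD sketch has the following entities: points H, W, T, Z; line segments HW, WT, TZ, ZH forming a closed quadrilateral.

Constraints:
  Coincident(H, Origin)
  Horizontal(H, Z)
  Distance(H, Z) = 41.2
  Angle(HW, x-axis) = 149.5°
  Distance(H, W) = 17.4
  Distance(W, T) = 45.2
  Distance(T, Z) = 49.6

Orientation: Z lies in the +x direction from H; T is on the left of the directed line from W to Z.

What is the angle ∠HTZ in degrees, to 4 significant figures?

51.34°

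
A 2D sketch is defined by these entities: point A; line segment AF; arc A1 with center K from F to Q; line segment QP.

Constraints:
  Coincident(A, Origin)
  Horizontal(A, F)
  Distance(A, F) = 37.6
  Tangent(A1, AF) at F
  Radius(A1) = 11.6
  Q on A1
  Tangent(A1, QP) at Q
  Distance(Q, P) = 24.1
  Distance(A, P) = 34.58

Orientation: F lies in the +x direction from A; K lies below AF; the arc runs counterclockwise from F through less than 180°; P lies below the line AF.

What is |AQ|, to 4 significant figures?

27.81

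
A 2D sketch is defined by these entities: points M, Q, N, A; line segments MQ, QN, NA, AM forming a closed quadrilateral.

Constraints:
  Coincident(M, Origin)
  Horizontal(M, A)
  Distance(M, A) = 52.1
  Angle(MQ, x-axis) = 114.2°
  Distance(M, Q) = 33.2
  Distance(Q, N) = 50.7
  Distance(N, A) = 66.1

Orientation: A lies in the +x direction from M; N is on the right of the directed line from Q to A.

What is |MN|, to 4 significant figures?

23.03

Checks: |QN| = 50.70 ✓; |NA| = 66.10 ✓.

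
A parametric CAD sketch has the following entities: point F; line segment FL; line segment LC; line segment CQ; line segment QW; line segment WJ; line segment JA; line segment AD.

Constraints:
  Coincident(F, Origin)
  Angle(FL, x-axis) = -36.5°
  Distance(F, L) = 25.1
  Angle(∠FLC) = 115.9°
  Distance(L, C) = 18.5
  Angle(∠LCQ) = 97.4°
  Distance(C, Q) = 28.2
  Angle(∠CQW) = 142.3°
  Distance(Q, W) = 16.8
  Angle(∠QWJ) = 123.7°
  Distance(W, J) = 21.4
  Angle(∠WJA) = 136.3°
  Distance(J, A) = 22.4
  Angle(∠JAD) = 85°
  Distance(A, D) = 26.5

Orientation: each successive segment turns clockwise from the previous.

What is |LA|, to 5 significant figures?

38.343

F is at the origin; FL runs at -36.5° with length 25.1, so L = (20.177, -14.930). ∠FLC = 115.9° gives LC at -100.60° from the x-axis; with |LC| = 18.5, C = (16.774, -33.114). ∠LCQ = 97.4° gives CQ at 176.80° from the x-axis; with |CQ| = 28.2, Q = (-11.382, -31.540). ∠CQW = 142.3° gives QW at 139.10° from the x-axis; with |QW| = 16.8, W = (-24.081, -20.541). ∠QWJ = 123.7° gives WJ at 82.800° from the x-axis; with |WJ| = 21.4, J = (-21.399, 0.69071). ∠WJA = 136.3° gives JA at 39.100° from the x-axis; with |JA| = 22.4, A = (-4.0151, 14.818). Then |LA| = |A − L| = 38.343.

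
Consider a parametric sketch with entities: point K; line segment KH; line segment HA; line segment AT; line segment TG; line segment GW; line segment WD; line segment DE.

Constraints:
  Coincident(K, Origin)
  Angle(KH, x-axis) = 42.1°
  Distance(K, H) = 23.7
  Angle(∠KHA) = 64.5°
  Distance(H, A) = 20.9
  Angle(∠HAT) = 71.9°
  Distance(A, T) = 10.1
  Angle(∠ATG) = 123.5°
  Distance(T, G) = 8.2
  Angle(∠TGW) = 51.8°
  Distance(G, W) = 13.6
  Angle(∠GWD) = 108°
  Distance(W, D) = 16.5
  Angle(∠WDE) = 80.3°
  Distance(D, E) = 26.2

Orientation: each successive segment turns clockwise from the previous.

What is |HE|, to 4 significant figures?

36.07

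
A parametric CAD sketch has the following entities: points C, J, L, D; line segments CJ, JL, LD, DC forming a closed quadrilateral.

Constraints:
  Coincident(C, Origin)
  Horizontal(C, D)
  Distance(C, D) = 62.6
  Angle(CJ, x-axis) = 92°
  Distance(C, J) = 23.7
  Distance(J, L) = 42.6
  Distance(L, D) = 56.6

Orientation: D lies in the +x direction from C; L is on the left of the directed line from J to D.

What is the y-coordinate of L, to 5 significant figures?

48.657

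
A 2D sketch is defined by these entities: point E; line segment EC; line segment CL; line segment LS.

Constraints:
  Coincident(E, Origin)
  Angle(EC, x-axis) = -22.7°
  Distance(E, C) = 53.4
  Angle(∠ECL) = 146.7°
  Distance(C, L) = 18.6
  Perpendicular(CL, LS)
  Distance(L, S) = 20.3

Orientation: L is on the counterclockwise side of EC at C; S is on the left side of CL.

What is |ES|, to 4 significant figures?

63.87

∠ECL = 146.7°, so CL runs at -22.7° + (180° − 146.7°) = 10.60° from the x-axis; with |CL| = 18.6, L = C + 18.6·(cos 10.60°, sin 10.60°) = (67.55, -17.19). CL ⟂ LS; with |LS| = 20.3 on the left of CL, S = L + 20.3·(-0.1840, 0.9829) = (63.81, 2.768). Then |ES| = |S − E| = 63.87.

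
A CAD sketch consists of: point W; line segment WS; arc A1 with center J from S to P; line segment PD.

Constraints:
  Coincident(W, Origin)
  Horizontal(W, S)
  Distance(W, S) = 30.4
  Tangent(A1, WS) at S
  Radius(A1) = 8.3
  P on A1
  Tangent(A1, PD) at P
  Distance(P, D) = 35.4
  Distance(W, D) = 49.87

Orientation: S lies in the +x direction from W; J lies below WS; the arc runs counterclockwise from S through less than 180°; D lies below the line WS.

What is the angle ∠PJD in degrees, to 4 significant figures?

76.80°

Checks: |WS| = 30.40 ✓; |JP| = 8.300 ✓; ∠(JP, PD) = 90.00° ✓; |PD| = 35.40 ✓; |WD| = 49.87 ✓.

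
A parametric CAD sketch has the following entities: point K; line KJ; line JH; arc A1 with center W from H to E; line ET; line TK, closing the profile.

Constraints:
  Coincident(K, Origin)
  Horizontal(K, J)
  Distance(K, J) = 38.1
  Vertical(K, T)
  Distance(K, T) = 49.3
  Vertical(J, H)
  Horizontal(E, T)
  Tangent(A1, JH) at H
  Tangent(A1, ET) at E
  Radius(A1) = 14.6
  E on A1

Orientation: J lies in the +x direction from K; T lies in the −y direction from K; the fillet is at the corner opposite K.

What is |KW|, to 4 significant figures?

41.91

K is at the origin; K and J share the same y with |KJ| = 38.1 and J on the +x side, so J = (38.10, 0.000). KT is vertical with |KT| = 49.3 and T on the −y side, so T = (0.000, -49.30). The virtual corner opposite K is at (38.10, -49.30). A1 meets JH tangentially, so WH is at right angles to JH and the tangent condition forces WE to be normal to ET, with radius 14.6, so the center W sits 14.6 in from both sides at W = (23.50, -34.70). Then |KW| = |W − K| = 41.91.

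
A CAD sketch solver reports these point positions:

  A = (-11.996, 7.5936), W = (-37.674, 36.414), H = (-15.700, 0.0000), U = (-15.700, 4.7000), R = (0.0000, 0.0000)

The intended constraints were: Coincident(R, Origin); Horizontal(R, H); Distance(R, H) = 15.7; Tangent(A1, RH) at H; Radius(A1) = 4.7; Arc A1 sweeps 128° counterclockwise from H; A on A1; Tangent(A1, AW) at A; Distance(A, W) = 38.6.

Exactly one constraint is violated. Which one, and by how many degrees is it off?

Tangent(A1, AW) at A — off by 3.70°.

R = (0.00, 0.00) ✓; R.y = 0.00, H.y = 0.00 ✓; |RH| = 15.70 ✓; ∠(UH, HR) = 90.00° ✓; |UH| = 4.700 ✓; bearing(U→A) − bearing(U→H) = 128.0° ✓; |UA| = 4.700 ✓; ∠(UA, AW) = 86.30° ✗; |AW| = 38.60 ✓.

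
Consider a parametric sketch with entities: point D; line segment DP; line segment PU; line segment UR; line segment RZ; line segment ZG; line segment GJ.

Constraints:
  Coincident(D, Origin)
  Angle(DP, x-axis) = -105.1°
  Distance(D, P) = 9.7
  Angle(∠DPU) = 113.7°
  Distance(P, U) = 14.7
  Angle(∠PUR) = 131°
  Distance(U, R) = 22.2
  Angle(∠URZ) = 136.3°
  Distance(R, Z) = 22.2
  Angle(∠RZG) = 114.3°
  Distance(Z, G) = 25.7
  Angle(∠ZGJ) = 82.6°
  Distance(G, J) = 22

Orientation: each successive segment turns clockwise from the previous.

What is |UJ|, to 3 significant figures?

31.3

D is at the origin; DP runs at -105.1° with length 9.7, so P = (-2.53, -9.37). ∠DPU = 113.7° gives PU at -171° from the x-axis; with |PU| = 14.7, U = (-17.1, -11.6). ∠PUR = 131.0° gives UR at 140° from the x-axis; with |UR| = 22.2, R = (-34.0, 2.83). ∠URZ = 136.3° gives RZ at 95.9° from the x-axis; with |RZ| = 22.2, Z = (-36.2, 24.9). ∠RZG = 114.3° gives ZG at 30.2° from the x-axis; with |ZG| = 25.7, G = (-14.0, 37.8). ∠ZGJ = 82.6° gives GJ at -67.2° from the x-axis; with |GJ| = 22.0, J = (-5.51, 17.6). Then |UJ| = |J − U| = 31.3.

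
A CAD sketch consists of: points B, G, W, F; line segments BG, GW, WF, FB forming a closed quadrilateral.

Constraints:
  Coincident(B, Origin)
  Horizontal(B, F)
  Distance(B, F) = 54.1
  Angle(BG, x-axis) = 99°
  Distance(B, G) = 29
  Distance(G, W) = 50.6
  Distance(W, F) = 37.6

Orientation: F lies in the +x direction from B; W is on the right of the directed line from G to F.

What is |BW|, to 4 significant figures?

25.33

B is at the origin; BF is horizontal with |BF| = 54.1 and F in +x, so F = (54.1, 0). BG runs at 99.0° with |BG| = 29.0, so G = (-4.537, 28.64). W is determined by |GW| = 50.6 and |WF| = 37.6 together: it lies at the intersection of circle(G, 50.6) and circle(F, 37.6). With |GF| = 65.26, the foot of the radical line on GF is 41.41 from G and the perpendicular offset is √(50.6² − 41.41²) = 29.07. Taking the right-of-GF solution: W = (19.91, -15.66).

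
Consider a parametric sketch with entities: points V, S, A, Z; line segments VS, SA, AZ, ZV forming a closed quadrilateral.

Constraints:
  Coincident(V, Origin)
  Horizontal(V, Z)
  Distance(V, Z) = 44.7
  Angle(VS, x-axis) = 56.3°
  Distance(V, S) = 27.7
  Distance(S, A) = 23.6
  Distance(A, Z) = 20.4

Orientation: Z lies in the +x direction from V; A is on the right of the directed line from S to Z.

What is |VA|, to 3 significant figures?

24.4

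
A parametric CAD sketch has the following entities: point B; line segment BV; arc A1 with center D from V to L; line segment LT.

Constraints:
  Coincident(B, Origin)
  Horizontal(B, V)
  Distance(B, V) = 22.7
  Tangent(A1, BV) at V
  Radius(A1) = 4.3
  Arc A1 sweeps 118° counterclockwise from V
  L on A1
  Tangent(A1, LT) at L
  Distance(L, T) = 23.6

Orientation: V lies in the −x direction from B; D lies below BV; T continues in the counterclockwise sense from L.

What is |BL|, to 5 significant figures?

27.240

B is at the origin; BV is horizontal with |BV| = 22.7 and V on the −x side, so V = (-22.700, 0.0000). Since A1 is tangent to BV there, DV ⟂ BV, so D = V + (0, -4.3) = (-22.700, -4.3000). On A1, V sits at bearing 90° from D; a 118° counterclockwise sweep puts L at bearing 208°, so L = D + 4.3·(cos 208°, sin 208°) = (-26.497, -6.3187). Then |BL| = |L − B| = 27.240.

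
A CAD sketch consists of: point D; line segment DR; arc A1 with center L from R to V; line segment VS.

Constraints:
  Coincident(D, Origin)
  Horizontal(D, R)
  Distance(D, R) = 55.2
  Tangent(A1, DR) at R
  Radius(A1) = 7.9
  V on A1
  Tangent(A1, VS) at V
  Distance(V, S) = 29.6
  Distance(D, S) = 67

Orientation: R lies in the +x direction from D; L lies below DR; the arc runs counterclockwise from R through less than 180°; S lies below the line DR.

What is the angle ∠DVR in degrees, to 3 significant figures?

116°

Checks: |LV| = 7.900 ✓; ∠(LV, VS) = 90.00° ✓; |VS| = 29.60 ✓; |DS| = 67.00 ✓.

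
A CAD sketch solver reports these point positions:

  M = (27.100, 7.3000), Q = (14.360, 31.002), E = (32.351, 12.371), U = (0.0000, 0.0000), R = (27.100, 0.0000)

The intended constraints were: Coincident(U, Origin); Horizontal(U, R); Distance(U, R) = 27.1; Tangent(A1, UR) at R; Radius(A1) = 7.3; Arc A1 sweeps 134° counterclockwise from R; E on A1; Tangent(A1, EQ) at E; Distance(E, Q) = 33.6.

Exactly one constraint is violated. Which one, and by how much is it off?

Distance(E, Q) = 33.6 — off by 7.70.

U = (0.00, 0.00) ✓; U.y = 0.00, R.y = 0.00 ✓; |UR| = 27.10 ✓; ∠(MR, RU) = 90.00° ✓; |MR| = 7.300 ✓; bearing(M→E) − bearing(M→R) = 134.0° ✓; |ME| = 7.300 ✓; ∠(ME, EQ) = 90.00° ✓; |EQ| = 25.90 ✗.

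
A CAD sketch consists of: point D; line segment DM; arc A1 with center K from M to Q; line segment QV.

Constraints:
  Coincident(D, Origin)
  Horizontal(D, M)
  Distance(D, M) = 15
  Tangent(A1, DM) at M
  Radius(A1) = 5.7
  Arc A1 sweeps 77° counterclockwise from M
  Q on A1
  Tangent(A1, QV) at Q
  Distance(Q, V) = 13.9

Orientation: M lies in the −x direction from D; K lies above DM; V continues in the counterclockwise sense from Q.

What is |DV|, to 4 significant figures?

19.04

On A1, M sits at bearing -90° from K; a 77° counterclockwise sweep puts Q at bearing -13°, so Q = K + 5.7·(cos -13°, sin -13°) = (-9.446, 4.418). The tangent condition forces KQ to be normal to QV, so QV runs along (−sin -13°, cos -13°); with |QV| = 13.9, V = (-6.319, 17.96). Then |DV| = |V − D| = 19.04.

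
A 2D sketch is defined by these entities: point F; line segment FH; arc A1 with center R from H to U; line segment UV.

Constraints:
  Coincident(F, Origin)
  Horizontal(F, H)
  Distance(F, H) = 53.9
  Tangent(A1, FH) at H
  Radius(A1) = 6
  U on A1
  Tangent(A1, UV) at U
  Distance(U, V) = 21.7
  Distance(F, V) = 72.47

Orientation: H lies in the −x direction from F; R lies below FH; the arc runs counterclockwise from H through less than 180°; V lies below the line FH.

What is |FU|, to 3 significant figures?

59.4

Checks: |RU| = 6.000 ✓; ∠(RU, UV) = 90.00° ✓; |UV| = 21.70 ✓; |FV| = 72.47 ✓.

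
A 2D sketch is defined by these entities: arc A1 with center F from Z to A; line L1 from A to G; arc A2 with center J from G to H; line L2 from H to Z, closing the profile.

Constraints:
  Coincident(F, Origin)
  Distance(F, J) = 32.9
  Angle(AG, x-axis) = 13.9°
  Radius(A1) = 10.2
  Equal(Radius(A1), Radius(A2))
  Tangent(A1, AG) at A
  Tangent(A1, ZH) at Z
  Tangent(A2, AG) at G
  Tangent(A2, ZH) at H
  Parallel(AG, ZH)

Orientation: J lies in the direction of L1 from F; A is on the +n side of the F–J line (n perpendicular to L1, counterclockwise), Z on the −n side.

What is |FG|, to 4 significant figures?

34.44

Tangency of A1 to both parallel lines with radius 10.2 puts A and Z at F ± 10.2·n: A = (-2.450, 9.901), Z = (2.450, -9.901). Equal radii place G and H the same way about J: G = J + 10.2·n = (29.49, 17.80), H = J − 10.2·n = (34.39, -1.998). Then |FG| = |G − F| = 34.44.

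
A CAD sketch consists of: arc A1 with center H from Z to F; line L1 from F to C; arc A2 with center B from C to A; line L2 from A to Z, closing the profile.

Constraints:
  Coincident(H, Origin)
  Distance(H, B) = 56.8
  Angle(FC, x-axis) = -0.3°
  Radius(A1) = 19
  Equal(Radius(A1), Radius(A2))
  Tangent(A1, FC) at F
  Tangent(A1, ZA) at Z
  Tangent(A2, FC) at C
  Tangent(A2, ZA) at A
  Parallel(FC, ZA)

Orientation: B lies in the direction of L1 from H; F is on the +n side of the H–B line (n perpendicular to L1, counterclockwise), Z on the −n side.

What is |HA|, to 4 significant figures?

59.89

The slot axis is L1's direction at -0.3°, so u = (cos -0.3°, sin -0.3°) = (1.000, -0.005236) and n = (−sin -0.3°, cos -0.3°) = (0.005236, 1.000). H is at the origin and B lies 56.8 along u from H, so B = 56.8·u = (56.80, -0.2974). Tangency of A1 to both parallel lines with radius 19.0 puts F and Z at H ± 19.0·n: F = (0.09948, 19.00), Z = (-0.09948, -19.00). Equal radii place C and A the same way about B: C = B + 19.0·n = (56.90, 18.70), A = B − 19.0·n = (56.70, -19.30). Then |HA| = |A − H| = 59.89.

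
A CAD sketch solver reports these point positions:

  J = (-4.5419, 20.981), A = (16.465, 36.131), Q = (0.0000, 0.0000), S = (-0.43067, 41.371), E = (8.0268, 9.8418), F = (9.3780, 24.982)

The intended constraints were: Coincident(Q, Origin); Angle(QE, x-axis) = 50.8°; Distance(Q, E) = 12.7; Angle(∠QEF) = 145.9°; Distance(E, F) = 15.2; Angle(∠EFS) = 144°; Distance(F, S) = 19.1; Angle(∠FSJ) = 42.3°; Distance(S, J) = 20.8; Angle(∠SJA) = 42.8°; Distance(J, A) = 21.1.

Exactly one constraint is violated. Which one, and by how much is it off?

Distance(J, A) = 21.1 — off by 4.80.

Q = (0.00, 0.00) ✓; QE at 50.80° ✓; |QE| = 12.70 ✓; ∠QEF = 145.9° ✓; |EF| = 15.20 ✓; ∠EFS = 144.0° ✓; |FS| = 19.10 ✓; ∠FSJ = 42.30° ✓; |SJ| = 20.80 ✓; ∠SJA = 42.80° ✓; |JA| = 25.90 ✗.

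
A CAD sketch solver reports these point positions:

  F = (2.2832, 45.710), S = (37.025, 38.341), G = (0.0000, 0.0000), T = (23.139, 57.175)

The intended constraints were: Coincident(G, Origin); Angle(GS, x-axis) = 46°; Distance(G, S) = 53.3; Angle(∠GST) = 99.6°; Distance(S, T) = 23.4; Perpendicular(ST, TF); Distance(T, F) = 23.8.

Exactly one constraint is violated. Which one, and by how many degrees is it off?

Perpendicular(ST, TF) — off by 7.60°.

G = (0.00, 0.00) ✓; GS at 46.00° ✓; |GS| = 53.30 ✓; ∠GST = 99.60° ✓; |ST| = 23.40 ✓; ∠(ST, TF) = 82.40° ✗; |TF| = 23.80 ✓.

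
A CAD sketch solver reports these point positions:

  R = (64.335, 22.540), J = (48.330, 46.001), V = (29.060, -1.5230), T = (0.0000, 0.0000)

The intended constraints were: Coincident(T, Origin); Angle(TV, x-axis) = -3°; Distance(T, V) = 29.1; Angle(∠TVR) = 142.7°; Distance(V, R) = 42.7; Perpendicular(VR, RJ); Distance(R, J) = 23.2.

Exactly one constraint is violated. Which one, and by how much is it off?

Distance(R, J) = 23.2 — off by 5.20.

T = (0.00, 0.00) ✓; TV at -3.000° ✓; |TV| = 29.10 ✓; ∠TVR = 142.7° ✓; |VR| = 42.70 ✓; ∠(VR, RJ) = 90.00° ✓; |RJ| = 28.40 ✗.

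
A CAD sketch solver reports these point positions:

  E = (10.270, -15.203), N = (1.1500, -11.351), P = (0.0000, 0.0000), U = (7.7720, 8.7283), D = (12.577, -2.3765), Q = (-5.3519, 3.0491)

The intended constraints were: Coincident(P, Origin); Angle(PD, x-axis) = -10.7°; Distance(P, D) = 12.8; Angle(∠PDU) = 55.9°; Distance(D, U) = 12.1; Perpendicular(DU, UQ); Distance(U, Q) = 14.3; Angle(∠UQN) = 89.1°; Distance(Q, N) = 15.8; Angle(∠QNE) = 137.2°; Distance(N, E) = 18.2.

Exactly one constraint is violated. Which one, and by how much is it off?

Distance(N, E) = 18.2 — off by 8.30.

P = (0.00, 0.00) ✓; PD at -10.70° ✓; |PD| = 12.80 ✓; ∠PDU = 55.90° ✓; |DU| = 12.10 ✓; ∠(DU, UQ) = 90.00° ✓; |UQ| = 14.30 ✓; ∠UQN = 89.10° ✓; |QN| = 15.80 ✓; ∠QNE = 137.2° ✓; |NE| = 9.900 ✗.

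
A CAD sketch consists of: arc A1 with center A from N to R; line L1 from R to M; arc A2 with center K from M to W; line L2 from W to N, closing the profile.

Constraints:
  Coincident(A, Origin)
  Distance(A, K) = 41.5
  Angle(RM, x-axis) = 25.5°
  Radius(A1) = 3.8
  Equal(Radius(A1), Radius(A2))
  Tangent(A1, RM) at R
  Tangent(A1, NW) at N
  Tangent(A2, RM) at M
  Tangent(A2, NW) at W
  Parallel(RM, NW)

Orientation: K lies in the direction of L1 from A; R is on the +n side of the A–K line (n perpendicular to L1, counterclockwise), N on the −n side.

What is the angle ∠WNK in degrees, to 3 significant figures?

5.23°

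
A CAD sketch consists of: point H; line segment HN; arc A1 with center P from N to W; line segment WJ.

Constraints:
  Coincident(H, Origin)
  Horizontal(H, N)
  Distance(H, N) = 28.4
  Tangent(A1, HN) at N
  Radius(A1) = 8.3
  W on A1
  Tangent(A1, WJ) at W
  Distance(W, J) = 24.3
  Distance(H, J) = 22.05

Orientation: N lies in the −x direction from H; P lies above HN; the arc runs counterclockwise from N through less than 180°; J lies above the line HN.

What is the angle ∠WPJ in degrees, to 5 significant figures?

71.142°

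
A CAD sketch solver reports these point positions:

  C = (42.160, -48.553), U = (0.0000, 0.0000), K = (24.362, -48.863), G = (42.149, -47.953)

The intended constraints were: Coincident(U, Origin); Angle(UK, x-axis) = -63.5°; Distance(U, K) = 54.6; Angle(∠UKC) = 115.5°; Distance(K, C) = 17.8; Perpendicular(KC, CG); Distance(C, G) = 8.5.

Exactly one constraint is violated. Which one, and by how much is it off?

Distance(C, G) = 8.5 — off by 7.90.

U = (0.00, 0.00) ✓; UK at -63.50° ✓; |UK| = 54.60 ✓; ∠UKC = 115.5° ✓; |KC| = 17.80 ✓; ∠(KC, CG) = 90.05° ✓; |CG| = 0.6001 ✗.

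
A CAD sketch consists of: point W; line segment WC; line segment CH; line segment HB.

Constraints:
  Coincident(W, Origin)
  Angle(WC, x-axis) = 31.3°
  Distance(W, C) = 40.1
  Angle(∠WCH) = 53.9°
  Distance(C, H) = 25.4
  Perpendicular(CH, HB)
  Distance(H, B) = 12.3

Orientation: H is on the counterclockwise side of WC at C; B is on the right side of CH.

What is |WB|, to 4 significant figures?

44.74

∠WCH = 53.9°, so CH runs at 31.3° + (180° − 53.9°) = 157.4° from the x-axis; with |CH| = 25.4, H = C + 25.4·(cos 157.4°, sin 157.4°) = (10.81, 30.59). CH is perpendicular to HB; with |HB| = 12.3 on the right of CH, B = H + 12.3·(0.3843, 0.9232) = (15.54, 41.95). Then |WB| = |B − W| = 44.74.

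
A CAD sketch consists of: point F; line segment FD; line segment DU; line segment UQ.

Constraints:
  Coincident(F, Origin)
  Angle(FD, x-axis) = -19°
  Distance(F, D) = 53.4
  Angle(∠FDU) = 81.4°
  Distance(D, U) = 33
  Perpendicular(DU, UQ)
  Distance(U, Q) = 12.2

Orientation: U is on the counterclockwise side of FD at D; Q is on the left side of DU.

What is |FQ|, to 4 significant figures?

47.69

F is at the origin; FD runs at -19.0° with length 53.4, so D = 53.4·(cos -19.0°, sin -19.0°) = (50.49, -17.39). ∠FDU = 81.4°, so DU runs at -19.0° + (180° − 81.4°) = 79.60° from the x-axis; with |DU| = 33.0, U = D + 33.0·(cos 79.60°, sin 79.60°) = (56.45, 15.07). The perpendicularity gives UQ at right angles to DU; with |UQ| = 12.2 on the left of DU, Q = U + 12.2·(-0.9836, 0.1805) = (44.45, 17.27). Then |FQ| = |Q − F| = 47.69.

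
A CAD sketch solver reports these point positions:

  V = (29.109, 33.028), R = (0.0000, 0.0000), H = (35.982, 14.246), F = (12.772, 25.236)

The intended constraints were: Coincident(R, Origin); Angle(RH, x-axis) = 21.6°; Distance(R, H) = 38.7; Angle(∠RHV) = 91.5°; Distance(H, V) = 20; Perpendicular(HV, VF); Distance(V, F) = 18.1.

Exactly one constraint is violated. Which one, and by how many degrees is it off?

Perpendicular(HV, VF) — off by 5.40°.

R = (0.00, 0.00) ✓; RH at 21.60° ✓; |RH| = 38.70 ✓; ∠RHV = 91.50° ✓; |HV| = 20.00 ✓; ∠(HV, VF) = 95.40° ✗; |VF| = 18.10 ✓.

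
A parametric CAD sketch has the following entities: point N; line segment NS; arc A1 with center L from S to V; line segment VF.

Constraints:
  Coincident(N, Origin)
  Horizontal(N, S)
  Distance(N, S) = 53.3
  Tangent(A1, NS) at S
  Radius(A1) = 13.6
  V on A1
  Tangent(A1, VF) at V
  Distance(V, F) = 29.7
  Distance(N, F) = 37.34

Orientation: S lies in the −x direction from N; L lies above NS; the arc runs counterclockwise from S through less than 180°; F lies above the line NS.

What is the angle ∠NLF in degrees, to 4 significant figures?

41.33°

Checks: |LV| = 13.60 ✓; ∠(LV, VF) = 90.00° ✓; |VF| = 29.70 ✓; |NF| = 37.34 ✓.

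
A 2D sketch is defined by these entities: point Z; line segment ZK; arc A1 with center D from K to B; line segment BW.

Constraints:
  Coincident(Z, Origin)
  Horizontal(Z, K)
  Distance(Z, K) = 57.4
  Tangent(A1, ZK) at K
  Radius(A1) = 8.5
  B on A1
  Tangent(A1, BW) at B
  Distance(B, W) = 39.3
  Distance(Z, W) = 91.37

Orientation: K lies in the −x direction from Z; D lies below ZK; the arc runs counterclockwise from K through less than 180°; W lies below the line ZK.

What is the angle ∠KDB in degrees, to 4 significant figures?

64.48°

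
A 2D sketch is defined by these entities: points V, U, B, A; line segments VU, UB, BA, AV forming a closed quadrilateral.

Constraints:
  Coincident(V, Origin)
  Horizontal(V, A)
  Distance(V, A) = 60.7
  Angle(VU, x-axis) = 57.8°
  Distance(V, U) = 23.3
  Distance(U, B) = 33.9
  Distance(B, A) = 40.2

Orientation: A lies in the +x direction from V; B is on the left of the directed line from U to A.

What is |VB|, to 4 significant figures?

55.37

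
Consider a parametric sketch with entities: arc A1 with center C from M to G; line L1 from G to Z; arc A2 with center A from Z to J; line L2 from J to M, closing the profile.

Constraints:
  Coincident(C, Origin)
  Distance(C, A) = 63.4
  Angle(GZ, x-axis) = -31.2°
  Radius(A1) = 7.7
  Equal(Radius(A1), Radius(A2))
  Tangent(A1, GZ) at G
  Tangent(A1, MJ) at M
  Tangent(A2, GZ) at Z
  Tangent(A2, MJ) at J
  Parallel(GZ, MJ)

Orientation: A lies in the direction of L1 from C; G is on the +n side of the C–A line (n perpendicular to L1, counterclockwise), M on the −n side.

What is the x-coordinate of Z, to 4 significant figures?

58.22

The slot axis is L1's direction at -31.2°, so u = (cos -31.2°, sin -31.2°) = (0.8554, -0.5180) and n = (−sin -31.2°, cos -31.2°) = (0.5180, 0.8554). C is at the origin and A lies 63.4 along u from C, so A = 63.4·u = (54.23, -32.84). Tangency of A1 to both parallel lines with radius 7.7 puts G and M at C ± 7.7·n: G = (3.989, 6.586), M = (-3.989, -6.586). Equal radii place Z and J the same way about A: Z = A + 7.7·n = (58.22, -26.26), J = A − 7.7·n = (50.24, -39.43). So Z.x = 58.22.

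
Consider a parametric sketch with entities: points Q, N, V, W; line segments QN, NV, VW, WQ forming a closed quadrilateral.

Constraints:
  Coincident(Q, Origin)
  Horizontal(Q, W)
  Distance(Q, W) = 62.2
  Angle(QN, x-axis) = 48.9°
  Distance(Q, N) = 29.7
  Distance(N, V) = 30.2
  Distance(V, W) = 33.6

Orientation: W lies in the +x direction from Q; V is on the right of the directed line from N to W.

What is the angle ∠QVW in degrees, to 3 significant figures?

157°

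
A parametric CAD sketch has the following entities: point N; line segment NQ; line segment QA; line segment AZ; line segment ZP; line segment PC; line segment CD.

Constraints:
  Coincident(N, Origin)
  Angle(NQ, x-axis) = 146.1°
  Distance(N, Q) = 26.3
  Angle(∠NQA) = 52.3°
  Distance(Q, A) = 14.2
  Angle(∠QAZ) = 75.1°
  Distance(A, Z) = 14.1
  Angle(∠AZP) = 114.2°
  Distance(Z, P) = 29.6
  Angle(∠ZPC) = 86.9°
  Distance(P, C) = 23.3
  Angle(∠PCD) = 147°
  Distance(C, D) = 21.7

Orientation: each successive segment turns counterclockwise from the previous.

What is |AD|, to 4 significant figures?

35.15

N is at the origin; NQ runs at 146.1° with length 26.3, so Q = (-21.83, 14.67). ∠NQA = 52.3° gives QA at -86.20° from the x-axis; with |QA| = 14.2, A = (-20.89, 0.4999). ∠QAZ = 75.1° gives AZ at 18.70° from the x-axis; with |AZ| = 14.1, Z = (-7.533, 5.021). ∠AZP = 114.2° gives ZP at 84.50° from the x-axis; with |ZP| = 29.6, P = (-4.696, 34.48). ∠ZPC = 86.9° gives PC at 177.6° from the x-axis; with |PC| = 23.3, C = (-27.98, 35.46). ∠PCD = 147.0° gives CD at -149.4° from the x-axis; with |CD| = 21.7, D = (-46.65, 24.41). Then |AD| = |D − A| = 35.15.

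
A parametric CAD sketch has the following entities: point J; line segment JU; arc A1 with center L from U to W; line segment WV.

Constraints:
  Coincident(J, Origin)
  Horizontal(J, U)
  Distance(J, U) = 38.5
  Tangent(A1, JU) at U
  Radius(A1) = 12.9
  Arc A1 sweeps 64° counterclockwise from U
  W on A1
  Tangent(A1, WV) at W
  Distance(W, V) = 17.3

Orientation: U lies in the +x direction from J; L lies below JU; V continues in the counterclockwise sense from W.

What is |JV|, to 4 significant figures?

29.88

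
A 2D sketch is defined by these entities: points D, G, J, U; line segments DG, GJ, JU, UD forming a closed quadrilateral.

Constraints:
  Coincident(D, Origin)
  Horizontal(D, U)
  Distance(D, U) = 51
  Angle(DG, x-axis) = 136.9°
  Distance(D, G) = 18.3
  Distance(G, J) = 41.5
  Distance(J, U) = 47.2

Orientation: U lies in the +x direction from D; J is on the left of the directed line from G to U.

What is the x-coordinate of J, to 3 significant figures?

20.7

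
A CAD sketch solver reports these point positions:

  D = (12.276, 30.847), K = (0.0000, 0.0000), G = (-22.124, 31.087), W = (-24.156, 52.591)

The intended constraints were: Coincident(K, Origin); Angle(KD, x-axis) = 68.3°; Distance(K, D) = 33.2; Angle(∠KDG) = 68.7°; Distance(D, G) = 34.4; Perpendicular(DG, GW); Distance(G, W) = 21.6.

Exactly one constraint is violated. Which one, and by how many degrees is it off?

Perpendicular(DG, GW) — off by 5.80°.

K = (0.00, 0.00) ✓; KD at 68.30° ✓; |KD| = 33.20 ✓; ∠KDG = 68.70° ✓; |DG| = 34.40 ✓; ∠(DG, GW) = 84.20° ✗; |GW| = 21.60 ✓.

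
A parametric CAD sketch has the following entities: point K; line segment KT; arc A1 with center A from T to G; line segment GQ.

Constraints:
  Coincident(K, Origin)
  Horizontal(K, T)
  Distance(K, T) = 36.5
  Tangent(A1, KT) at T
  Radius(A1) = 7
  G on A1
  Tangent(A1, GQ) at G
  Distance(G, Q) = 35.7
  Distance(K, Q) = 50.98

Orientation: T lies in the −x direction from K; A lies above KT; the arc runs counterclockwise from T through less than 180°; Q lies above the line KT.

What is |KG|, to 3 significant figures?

30.3

Checks: |AG| = 7.000 ✓; ∠(AG, GQ) = 90.00° ✓; |GQ| = 35.70 ✓; |KQ| = 50.98 ✓.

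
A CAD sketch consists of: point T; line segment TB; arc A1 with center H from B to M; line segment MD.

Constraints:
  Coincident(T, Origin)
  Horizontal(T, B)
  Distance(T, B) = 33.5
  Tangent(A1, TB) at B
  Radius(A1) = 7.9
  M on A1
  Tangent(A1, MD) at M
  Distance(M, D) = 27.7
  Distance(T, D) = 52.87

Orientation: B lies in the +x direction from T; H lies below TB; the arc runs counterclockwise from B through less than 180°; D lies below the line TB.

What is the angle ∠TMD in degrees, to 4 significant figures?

139.1°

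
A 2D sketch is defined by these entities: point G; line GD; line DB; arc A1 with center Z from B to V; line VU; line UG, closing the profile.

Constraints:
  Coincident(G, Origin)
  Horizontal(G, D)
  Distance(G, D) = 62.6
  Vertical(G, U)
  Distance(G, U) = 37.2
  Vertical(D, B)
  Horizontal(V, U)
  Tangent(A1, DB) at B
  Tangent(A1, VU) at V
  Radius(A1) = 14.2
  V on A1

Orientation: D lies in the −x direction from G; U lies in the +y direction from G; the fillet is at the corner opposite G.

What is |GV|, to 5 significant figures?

61.044

G is at the origin; G and D share the same y with |GD| = 62.6 and D on the −x side, so D = (-62.600, 0.0000). GU is vertical with |GU| = 37.2 and U on the +y side, so U = (0.0000, 37.200). The virtual corner opposite G is at (-62.600, 37.200). The tangent condition forces ZB to be normal to DB and the tangent condition forces ZV to be normal to VU, with radius 14.2, so the center Z sits 14.2 in from both sides at Z = (-48.400, 23.000). That places the tangent points at B = (-62.600, 23.000) on DB and V = (-48.400, 37.200) on VU. Then |GV| = |V − G| = 61.044.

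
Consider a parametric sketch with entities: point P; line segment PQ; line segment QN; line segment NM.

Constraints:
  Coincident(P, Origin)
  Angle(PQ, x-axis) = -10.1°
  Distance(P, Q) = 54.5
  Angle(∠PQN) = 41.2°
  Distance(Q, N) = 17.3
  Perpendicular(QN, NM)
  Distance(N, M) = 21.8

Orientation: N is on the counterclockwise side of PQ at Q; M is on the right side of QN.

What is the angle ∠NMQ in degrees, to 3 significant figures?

38.4°

∠PQN = 41.2°, so QN runs at -10.1° + (180° − 41.2°) = 129° from the x-axis; with |QN| = 17.3, N = Q + 17.3·(cos 129°, sin 129°) = (42.8, 3.94). The perpendicularity gives NM at right angles to QN; with |NM| = 21.8 on the right of QN, M = N + 21.8·(0.780, 0.625) = (59.9, 17.6). Then cos ∠NMQ = MN·MQ / (|MN||MQ|), giving 38.4°.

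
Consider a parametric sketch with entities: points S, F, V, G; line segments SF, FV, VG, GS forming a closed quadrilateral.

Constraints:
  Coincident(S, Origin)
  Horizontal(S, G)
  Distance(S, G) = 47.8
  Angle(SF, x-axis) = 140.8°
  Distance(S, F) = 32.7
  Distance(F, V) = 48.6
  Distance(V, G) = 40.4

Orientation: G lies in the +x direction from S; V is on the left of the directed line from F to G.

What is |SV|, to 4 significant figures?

38.22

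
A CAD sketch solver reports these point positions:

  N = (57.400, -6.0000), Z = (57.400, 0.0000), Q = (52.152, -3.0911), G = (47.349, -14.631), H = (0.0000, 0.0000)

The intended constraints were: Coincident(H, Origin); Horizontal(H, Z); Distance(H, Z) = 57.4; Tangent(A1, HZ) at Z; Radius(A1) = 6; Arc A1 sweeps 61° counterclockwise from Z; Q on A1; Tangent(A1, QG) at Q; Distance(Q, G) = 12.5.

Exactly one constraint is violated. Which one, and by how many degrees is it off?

Tangent(A1, QG) at Q — off by 6.40°.

H = (0.00, 0.00) ✓; H.y = 0.00, Z.y = 0.00 ✓; |HZ| = 57.40 ✓; ∠(NZ, ZH) = 90.00° ✓; |NZ| = 6.000 ✓; bearing(N→Q) − bearing(N→Z) = 61.00° ✓; |NQ| = 6.000 ✓; ∠(NQ, QG) = 83.60° ✗; |QG| = 12.50 ✓.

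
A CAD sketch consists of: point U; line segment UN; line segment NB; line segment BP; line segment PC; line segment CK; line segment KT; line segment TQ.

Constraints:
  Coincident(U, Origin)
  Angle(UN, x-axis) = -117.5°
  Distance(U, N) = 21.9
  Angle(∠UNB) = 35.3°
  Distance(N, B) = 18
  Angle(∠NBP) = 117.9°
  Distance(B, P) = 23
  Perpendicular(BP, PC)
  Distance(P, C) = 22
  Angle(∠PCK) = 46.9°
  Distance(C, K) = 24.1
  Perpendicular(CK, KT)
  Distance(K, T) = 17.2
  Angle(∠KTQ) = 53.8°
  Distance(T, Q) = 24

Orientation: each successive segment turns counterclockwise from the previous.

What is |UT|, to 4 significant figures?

14.38

∠PCK = 46.9° gives CK at -47.60° from the x-axis; with |CK| = 24.1, K = (0.4305, -5.727). CK ⟂ KT, so KT runs at 42.40°; with |KT| = 17.2, T = (13.13, 5.871). Then |UT| = |T − U| = 14.38.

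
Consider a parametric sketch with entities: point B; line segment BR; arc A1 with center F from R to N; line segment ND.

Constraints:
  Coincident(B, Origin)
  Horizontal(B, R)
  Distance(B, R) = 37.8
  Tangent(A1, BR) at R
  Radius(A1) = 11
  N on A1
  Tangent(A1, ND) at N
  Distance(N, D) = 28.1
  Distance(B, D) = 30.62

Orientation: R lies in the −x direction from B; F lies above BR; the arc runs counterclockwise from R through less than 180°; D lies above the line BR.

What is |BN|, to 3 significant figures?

29.1

Checks: |BR| = 37.80 ✓; |FN| = 11.00 ✓; ∠(FN, ND) = 90.00° ✓; |ND| = 28.10 ✓; |BD| = 30.62 ✓.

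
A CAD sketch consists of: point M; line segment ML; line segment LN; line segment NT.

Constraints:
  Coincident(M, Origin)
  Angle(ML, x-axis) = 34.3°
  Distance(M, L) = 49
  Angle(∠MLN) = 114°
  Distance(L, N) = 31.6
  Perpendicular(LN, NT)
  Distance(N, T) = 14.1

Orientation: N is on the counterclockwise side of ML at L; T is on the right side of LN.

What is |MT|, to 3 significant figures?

78.2

M is at the origin; ML runs at 34.3° with length 49.0, so L = 49.0·(cos 34.3°, sin 34.3°) = (40.5, 27.6). ∠MLN = 114.0°, so LN runs at 34.3° + (180° − 114.0°) = 100° from the x-axis; with |LN| = 31.6, N = L + 31.6·(cos 100°, sin 100°) = (34.8, 58.7). The perpendicularity gives NT at right angles to LN; with |NT| = 14.1 on the right of LN, T = N + 14.1·(0.984, 0.179) = (48.7, 61.2). Then |MT| = |T − M| = 78.2.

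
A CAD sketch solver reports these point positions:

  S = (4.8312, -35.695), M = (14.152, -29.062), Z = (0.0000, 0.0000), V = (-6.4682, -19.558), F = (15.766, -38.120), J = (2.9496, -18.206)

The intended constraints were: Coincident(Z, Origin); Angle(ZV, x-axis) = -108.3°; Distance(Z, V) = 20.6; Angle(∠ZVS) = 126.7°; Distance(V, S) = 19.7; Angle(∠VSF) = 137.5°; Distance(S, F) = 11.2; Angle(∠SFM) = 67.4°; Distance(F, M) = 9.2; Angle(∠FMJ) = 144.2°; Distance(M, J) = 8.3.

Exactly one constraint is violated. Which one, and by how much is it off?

Distance(M, J) = 8.3 — off by 7.30.

Z = (0.00, 0.00) ✓; ZV at -108.3° ✓; |ZV| = 20.60 ✓; ∠ZVS = 126.7° ✓; |VS| = 19.70 ✓; ∠VSF = 137.5° ✓; |SF| = 11.20 ✓; ∠SFM = 67.39° ✓; |FM| = 9.201 ✓; ∠FMJ = 144.2° ✓; |MJ| = 15.60 ✗.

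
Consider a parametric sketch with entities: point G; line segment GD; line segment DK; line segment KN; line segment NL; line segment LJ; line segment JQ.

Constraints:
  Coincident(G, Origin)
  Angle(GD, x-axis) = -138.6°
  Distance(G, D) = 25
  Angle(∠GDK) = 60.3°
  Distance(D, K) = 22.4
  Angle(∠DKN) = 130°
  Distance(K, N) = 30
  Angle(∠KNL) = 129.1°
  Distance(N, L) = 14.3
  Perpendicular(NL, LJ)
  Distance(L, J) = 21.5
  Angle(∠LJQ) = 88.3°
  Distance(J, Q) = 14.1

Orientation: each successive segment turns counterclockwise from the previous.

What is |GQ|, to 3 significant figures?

8.92

G is at the origin; GD runs at -138.6° with length 25.0, so D = (-18.8, -16.5). ∠GDK = 60.3° gives DK at -18.9° from the x-axis; with |DK| = 22.4, K = (2.44, -23.8). ∠DKN = 130.0° gives KN at 31.1° from the x-axis; with |KN| = 30.0, N = (28.1, -8.29). ∠KNL = 129.1° gives NL at 82.0° from the x-axis; with |NL| = 14.3, L = (30.1, 5.87). NL is perpendicular to LJ, so LJ runs at 172°; with |LJ| = 21.5, J = (8.83, 8.86). ∠LJQ = 88.3° gives JQ at -96.3° from the x-axis; with |JQ| = 14.1, Q = (7.28, -5.15). Then |GQ| = |Q − G| = 8.92.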